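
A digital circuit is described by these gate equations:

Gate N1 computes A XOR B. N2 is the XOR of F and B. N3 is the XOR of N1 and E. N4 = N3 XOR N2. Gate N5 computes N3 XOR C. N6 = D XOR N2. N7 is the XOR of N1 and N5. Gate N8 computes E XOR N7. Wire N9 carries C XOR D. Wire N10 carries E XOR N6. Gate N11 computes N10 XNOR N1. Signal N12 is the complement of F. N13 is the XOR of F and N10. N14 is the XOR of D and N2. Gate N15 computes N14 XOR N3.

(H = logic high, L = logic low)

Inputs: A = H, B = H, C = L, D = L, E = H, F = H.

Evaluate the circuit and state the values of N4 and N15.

N1 = A XOR B = H XOR H = L
N2 = F XOR B = H XOR H = L
N3 = N1 XOR E = L XOR H = H
N4 = N3 XOR N2 = H XOR L = H
N14 = D XOR N2 = L XOR L = L
N15 = N14 XOR N3 = L XOR H = H

N4 = H, N15 = H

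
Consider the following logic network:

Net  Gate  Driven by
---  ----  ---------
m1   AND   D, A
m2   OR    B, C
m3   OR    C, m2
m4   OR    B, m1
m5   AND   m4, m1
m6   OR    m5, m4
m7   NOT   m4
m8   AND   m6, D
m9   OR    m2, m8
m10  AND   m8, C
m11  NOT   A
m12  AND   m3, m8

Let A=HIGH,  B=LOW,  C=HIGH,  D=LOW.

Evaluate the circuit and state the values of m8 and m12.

m1 = D AND A = LOW AND HIGH = LOW
m2 = B OR C = LOW OR HIGH = HIGH
m3 = C OR m2 = HIGH OR HIGH = HIGH
m4 = B OR m1 = LOW OR LOW = LOW
m5 = m4 AND m1 = LOW AND LOW = LOW
m6 = m5 OR m4 = LOW OR LOW = LOW
m8 = m6 AND D = LOW AND LOW = LOW
m12 = m3 AND m8 = HIGH AND LOW = LOW

m8 = LOW  m12 = LOW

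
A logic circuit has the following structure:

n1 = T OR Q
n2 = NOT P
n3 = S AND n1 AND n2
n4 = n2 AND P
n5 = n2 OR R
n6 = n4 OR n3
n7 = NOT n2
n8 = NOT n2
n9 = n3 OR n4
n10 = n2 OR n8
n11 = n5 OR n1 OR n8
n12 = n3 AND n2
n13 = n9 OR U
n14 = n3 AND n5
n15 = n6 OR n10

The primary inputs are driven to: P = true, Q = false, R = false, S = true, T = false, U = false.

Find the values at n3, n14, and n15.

n3 = false  n14 = false  n15 = true

n1 = T OR Q = false OR false = false
n2 = NOT P = NOT true = false
n3 = S AND n1 AND n2 = true AND false AND false = false
n4 = n2 AND P = false AND true = false
n5 = n2 OR R = false OR false = false
n6 = n4 OR n3 = false OR false = false
n8 = NOT n2 = NOT false = true
n10 = n2 OR n8 = false OR true = true
n14 = n3 AND n5 = false AND false = false
n15 = n6 OR n10 = false OR true = true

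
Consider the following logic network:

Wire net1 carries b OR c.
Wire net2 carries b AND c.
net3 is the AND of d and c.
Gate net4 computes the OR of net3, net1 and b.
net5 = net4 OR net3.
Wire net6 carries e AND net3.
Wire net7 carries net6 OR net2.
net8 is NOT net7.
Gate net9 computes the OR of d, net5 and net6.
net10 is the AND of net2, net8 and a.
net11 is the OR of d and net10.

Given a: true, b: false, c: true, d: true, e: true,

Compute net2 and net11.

net2 = false; net11 = true

net2 = b AND c = false AND true = false
net3 = d AND c = true AND true = true
net6 = e AND net3 = true AND true = true
net7 = net6 OR net2 = true OR false = true
net8 = NOT net7 = NOT true = false
net10 = net2 AND net8 AND a = false AND false AND true = false
net11 = d OR net10 = true OR false = true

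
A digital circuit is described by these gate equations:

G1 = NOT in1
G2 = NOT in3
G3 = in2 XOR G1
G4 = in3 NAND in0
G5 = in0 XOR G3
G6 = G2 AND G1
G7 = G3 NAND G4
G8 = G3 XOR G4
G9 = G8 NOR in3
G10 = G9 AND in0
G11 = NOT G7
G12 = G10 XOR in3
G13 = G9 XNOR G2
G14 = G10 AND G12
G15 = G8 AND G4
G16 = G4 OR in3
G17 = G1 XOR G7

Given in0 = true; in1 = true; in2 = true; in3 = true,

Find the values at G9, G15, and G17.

G9 = false, G15 = false, G17 = true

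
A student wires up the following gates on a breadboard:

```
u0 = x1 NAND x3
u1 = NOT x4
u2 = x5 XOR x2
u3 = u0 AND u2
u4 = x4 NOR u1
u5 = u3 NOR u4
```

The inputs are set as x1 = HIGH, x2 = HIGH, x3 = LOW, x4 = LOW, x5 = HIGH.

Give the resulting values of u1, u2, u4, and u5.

u1 = HIGH, u2 = LOW, u4 = LOW, u5 = HIGH

u0 = x1 NAND x3 = HIGH NAND LOW = HIGH
u1 = NOT x4 = NOT LOW = HIGH
u2 = x5 XOR x2 = HIGH XOR HIGH = LOW
u3 = u0 AND u2 = HIGH AND LOW = LOW
u4 = x4 NOR u1 = LOW NOR HIGH = LOW
u5 = u3 NOR u4 = LOW NOR LOW = HIGH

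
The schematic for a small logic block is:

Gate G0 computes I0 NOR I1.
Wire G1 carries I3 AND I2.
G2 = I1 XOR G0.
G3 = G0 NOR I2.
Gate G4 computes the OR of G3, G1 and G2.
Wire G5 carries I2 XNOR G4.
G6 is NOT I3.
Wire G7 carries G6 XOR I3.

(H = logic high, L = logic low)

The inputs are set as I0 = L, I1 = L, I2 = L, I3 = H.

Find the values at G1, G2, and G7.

G1 = L  G2 = H  G7 = H

G0 = I0 NOR I1 = L NOR L = H
G1 = I3 AND I2 = H AND L = L
G2 = I1 XOR G0 = L XOR H = H
G6 = NOT I3 = NOT H = L
G7 = G6 XOR I3 = L XOR H = H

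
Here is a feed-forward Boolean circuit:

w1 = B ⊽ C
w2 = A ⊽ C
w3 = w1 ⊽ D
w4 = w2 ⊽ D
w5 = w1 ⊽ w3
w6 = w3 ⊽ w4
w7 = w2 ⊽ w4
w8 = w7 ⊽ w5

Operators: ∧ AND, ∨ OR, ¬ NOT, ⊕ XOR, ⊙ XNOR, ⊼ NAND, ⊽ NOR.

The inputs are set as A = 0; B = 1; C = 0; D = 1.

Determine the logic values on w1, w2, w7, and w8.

w1 = 0; w2 = 1; w7 = 0; w8 = 0

w1 = B NOR C = 1 NOR 0 = 0
w2 = A NOR C = 0 NOR 0 = 1
w3 = w1 NOR D = 0 NOR 1 = 0
w4 = w2 NOR D = 1 NOR 1 = 0
w5 = w1 NOR w3 = 0 NOR 0 = 1
w7 = w2 NOR w4 = 1 NOR 0 = 0
w8 = w7 NOR w5 = 0 NOR 1 = 0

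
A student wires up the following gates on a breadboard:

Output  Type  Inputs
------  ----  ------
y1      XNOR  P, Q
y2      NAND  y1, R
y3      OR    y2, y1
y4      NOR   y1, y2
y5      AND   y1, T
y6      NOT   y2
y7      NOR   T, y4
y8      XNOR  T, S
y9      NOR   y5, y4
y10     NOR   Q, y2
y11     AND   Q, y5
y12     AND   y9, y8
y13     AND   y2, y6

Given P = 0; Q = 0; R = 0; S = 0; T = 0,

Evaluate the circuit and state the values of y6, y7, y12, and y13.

y6 = 0, y7 = 1, y12 = 1, y13 = 0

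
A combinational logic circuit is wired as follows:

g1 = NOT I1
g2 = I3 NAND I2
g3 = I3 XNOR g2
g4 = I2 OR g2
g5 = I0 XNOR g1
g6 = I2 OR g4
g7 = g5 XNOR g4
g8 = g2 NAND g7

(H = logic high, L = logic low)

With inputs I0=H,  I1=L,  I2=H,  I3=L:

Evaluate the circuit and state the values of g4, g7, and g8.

g1 = NOT I1 = NOT L = H
g2 = I3 NAND I2 = L NAND H = H
g4 = I2 OR g2 = H OR H = H
g5 = I0 XNOR g1 = H XNOR H = H
g7 = g5 XNOR g4 = H XNOR H = H
g8 = g2 NAND g7 = H NAND H = L

g4 = H  g7 = H  g8 = L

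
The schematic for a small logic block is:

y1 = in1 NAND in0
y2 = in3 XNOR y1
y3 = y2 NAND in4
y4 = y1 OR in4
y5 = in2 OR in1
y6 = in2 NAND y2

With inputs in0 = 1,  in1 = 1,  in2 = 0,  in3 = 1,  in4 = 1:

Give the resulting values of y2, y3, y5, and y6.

y1 = in1 NAND in0 = 1 NAND 1 = 0
y2 = in3 XNOR y1 = 1 XNOR 0 = 0
y3 = y2 NAND in4 = 0 NAND 1 = 1
y5 = in2 OR in1 = 0 OR 1 = 1
y6 = in2 NAND y2 = 0 NAND 0 = 1

y2 = 0; y3 = 1; y5 = 1; y6 = 1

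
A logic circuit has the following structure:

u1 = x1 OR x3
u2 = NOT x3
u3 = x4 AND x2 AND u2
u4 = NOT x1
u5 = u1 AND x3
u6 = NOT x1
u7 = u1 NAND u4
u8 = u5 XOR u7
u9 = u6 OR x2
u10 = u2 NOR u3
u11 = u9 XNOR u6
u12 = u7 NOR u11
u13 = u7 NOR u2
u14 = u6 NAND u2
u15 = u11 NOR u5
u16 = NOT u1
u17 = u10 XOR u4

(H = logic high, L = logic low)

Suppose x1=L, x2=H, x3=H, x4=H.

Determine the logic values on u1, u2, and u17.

u1 = x1 OR x3 = L OR H = H
u2 = NOT x3 = NOT H = L
u3 = x4 AND x2 AND u2 = H AND H AND L = L
u4 = NOT x1 = NOT L = H
u10 = u2 NOR u3 = L NOR L = H
u17 = u10 XOR u4 = H XOR H = L

u1 = H, u2 = L, u17 = L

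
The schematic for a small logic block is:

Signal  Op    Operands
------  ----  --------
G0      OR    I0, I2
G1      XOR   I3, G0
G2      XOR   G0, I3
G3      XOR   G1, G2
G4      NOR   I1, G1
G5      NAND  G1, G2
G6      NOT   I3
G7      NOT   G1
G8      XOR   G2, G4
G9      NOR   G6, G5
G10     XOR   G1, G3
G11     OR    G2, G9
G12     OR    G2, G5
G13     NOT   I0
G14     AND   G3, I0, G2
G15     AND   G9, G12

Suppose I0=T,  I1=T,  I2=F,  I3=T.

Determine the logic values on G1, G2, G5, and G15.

G0 = I0 OR I2 = T OR F = T
G1 = I3 XOR G0 = T XOR T = F
G2 = G0 XOR I3 = T XOR T = F
G5 = G1 NAND G2 = F NAND F = T
G6 = NOT I3 = NOT T = F
G9 = G6 NOR G5 = F NOR T = F
G12 = G2 OR G5 = F OR T = T
G15 = G9 AND G12 = F AND T = F

G1 = F, G2 = F, G5 = T, G15 = F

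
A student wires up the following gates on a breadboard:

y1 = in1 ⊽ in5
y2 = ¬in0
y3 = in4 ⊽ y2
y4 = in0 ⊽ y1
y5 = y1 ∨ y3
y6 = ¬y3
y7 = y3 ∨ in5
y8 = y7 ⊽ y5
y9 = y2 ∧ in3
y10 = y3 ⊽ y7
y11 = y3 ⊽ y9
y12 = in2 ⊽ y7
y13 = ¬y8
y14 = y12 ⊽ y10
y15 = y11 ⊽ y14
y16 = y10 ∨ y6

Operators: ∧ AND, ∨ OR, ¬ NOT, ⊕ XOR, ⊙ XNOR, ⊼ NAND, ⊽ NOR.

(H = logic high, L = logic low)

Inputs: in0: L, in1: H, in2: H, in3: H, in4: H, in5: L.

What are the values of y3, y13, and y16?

y1 = in1 NOR in5 = H NOR L = L
y2 = NOT in0 = NOT L = H
y3 = in4 NOR y2 = H NOR H = L
y5 = y1 OR y3 = L OR L = L
y6 = NOT y3 = NOT L = H
y7 = y3 OR in5 = L OR L = L
y8 = y7 NOR y5 = L NOR L = H
y10 = y3 NOR y7 = L NOR L = H
y13 = NOT y8 = NOT H = L
y16 = y10 OR y6 = H OR H = H

y3 = L, y13 = L, y16 = H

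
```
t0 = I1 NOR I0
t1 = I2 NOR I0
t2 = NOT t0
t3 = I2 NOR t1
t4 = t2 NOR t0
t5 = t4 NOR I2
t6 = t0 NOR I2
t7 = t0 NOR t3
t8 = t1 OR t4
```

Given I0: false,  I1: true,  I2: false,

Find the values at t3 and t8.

t0 = I1 NOR I0 = true NOR false = false
t1 = I2 NOR I0 = false NOR false = true
t2 = NOT t0 = NOT false = true
t3 = I2 NOR t1 = false NOR true = false
t4 = t2 NOR t0 = true NOR false = false
t8 = t1 OR t4 = true OR false = true

t3 = false  t8 = true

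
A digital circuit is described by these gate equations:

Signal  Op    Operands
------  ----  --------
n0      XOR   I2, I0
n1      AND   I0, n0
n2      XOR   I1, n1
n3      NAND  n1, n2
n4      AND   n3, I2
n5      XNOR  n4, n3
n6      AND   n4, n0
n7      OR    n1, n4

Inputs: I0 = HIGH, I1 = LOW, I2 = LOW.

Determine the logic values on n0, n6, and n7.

n0 = HIGH; n6 = LOW; n7 = HIGH

n0 = I2 XOR I0 = LOW XOR HIGH = HIGH
n1 = I0 AND n0 = HIGH AND HIGH = HIGH
n2 = I1 XOR n1 = LOW XOR HIGH = HIGH
n3 = n1 NAND n2 = HIGH NAND HIGH = LOW
n4 = n3 AND I2 = LOW AND LOW = LOW
n6 = n4 AND n0 = LOW AND HIGH = LOW
n7 = n1 OR n4 = HIGH OR LOW = HIGH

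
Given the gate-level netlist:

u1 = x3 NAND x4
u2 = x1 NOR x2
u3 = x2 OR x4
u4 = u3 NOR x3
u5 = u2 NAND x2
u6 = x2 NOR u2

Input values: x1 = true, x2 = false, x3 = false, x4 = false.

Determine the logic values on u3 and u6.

u2 = x1 NOR x2 = true NOR false = false
u3 = x2 OR x4 = false OR false = false
u6 = x2 NOR u2 = false NOR false = true

u3 = false; u6 = true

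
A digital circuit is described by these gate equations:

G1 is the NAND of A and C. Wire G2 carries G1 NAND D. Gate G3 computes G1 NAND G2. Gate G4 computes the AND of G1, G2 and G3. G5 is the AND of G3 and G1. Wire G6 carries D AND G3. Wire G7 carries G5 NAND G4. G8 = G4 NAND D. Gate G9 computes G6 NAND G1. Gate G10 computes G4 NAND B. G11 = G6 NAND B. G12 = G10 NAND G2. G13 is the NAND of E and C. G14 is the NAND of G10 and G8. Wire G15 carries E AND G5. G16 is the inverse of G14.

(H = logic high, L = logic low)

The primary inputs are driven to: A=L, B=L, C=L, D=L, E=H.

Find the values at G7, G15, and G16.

G1 = A NAND C = L NAND L = H
G2 = G1 NAND D = H NAND L = H
G3 = G1 NAND G2 = H NAND H = L
G4 = G1 AND G2 AND G3 = H AND H AND L = L
G5 = G3 AND G1 = L AND H = L
G7 = G5 NAND G4 = L NAND L = H
G8 = G4 NAND D = L NAND L = H
G10 = G4 NAND B = L NAND L = H
G14 = G10 NAND G8 = H NAND H = L
G15 = E AND G5 = H AND L = L
G16 = NOT G14 = NOT L = H

G7 = H  G15 = L  G16 = H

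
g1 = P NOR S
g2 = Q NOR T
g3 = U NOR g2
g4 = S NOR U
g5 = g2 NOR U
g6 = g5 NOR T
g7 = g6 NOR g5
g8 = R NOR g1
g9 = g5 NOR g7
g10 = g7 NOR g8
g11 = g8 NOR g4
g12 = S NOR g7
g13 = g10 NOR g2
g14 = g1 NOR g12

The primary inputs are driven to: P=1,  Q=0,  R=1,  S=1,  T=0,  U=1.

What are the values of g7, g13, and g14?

g1 = P NOR S = 1 NOR 1 = 0
g2 = Q NOR T = 0 NOR 0 = 1
g5 = g2 NOR U = 1 NOR 1 = 0
g6 = g5 NOR T = 0 NOR 0 = 1
g7 = g6 NOR g5 = 1 NOR 0 = 0
g8 = R NOR g1 = 1 NOR 0 = 0
g10 = g7 NOR g8 = 0 NOR 0 = 1
g12 = S NOR g7 = 1 NOR 0 = 0
g13 = g10 NOR g2 = 1 NOR 1 = 0
g14 = g1 NOR g12 = 0 NOR 0 = 1

g7 = 0, g13 = 0, g14 = 1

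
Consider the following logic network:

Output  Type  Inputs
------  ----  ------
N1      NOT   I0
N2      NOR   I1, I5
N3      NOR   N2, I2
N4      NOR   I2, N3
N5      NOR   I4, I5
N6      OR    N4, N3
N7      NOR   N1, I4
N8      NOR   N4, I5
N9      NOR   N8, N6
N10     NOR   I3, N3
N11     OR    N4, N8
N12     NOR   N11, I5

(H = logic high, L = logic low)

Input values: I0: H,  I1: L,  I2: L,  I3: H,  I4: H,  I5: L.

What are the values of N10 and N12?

N2 = I1 NOR I5 = L NOR L = H
N3 = N2 NOR I2 = H NOR L = L
N4 = I2 NOR N3 = L NOR L = H
N8 = N4 NOR I5 = H NOR L = L
N10 = I3 NOR N3 = H NOR L = L
N11 = N4 OR N8 = H OR L = H
N12 = N11 NOR I5 = H NOR L = L

N10 = L  N12 = L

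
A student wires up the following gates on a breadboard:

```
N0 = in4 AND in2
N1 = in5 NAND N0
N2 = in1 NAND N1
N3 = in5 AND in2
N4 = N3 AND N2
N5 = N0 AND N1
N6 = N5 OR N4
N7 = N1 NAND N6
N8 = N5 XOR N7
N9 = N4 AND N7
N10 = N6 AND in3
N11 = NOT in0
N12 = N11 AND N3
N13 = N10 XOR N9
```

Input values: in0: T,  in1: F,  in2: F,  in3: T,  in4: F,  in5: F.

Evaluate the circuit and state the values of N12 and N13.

N0 = in4 AND in2 = F AND F = F
N1 = in5 NAND N0 = F NAND F = T
N2 = in1 NAND N1 = F NAND T = T
N3 = in5 AND in2 = F AND F = F
N4 = N3 AND N2 = F AND T = F
N5 = N0 AND N1 = F AND T = F
N6 = N5 OR N4 = F OR F = F
N7 = N1 NAND N6 = T NAND F = T
N9 = N4 AND N7 = F AND T = F
N10 = N6 AND in3 = F AND T = F
N11 = NOT in0 = NOT T = F
N12 = N11 AND N3 = F AND F = F
N13 = N10 XOR N9 = F XOR F = F

N12 = F, N13 = F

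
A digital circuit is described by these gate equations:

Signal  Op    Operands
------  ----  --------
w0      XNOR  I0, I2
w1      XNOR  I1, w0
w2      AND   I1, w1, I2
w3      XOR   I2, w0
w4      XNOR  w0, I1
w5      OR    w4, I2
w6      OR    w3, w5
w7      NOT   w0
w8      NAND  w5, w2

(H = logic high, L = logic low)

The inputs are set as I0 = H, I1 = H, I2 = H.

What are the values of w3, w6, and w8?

w3 = L  w6 = H  w8 = L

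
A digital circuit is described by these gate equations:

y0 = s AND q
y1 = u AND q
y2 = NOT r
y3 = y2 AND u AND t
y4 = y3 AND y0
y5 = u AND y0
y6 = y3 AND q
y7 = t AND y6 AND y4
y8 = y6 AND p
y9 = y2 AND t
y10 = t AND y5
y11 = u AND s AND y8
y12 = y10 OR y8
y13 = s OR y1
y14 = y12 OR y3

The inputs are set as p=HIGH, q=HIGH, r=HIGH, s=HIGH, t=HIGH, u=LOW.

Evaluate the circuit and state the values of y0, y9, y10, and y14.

y0 = HIGH  y9 = LOW  y10 = LOW  y14 = LOW

y0 = s AND q = HIGH AND HIGH = HIGH
y2 = NOT r = NOT HIGH = LOW
y3 = y2 AND u AND t = LOW AND LOW AND HIGH = LOW
y5 = u AND y0 = LOW AND HIGH = LOW
y6 = y3 AND q = LOW AND HIGH = LOW
y8 = y6 AND p = LOW AND HIGH = LOW
y9 = y2 AND t = LOW AND HIGH = LOW
y10 = t AND y5 = HIGH AND LOW = LOW
y12 = y10 OR y8 = LOW OR LOW = LOW
y14 = y12 OR y3 = LOW OR LOW = LOW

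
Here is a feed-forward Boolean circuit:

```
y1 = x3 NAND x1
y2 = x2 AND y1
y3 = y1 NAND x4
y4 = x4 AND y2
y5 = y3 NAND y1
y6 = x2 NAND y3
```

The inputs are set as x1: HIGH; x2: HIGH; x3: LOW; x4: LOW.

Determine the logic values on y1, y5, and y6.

y1 = HIGH, y5 = LOW, y6 = LOW

y1 = x3 NAND x1 = LOW NAND HIGH = HIGH
y3 = y1 NAND x4 = HIGH NAND LOW = HIGH
y5 = y3 NAND y1 = HIGH NAND HIGH = LOW
y6 = x2 NAND y3 = HIGH NAND HIGH = LOW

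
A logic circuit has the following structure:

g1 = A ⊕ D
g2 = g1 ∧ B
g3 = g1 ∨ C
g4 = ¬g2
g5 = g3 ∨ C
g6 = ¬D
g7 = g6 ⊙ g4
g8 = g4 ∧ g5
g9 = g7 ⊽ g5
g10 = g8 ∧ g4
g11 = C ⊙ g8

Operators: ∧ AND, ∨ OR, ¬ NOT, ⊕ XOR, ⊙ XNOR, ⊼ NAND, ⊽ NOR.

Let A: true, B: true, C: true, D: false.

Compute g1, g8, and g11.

g1 = A XOR D = true XOR false = true
g2 = g1 AND B = true AND true = true
g3 = g1 OR C = true OR true = true
g4 = NOT g2 = NOT true = false
g5 = g3 OR C = true OR true = true
g8 = g4 AND g5 = false AND true = false
g11 = C XNOR g8 = true XNOR false = false

g1 = true, g8 = false, g11 = false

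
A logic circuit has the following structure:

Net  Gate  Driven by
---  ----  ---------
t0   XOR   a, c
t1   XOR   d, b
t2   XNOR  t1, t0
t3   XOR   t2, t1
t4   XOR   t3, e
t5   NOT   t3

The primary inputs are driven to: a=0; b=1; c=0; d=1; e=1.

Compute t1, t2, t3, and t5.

t1 = 0, t2 = 1, t3 = 1, t5 = 0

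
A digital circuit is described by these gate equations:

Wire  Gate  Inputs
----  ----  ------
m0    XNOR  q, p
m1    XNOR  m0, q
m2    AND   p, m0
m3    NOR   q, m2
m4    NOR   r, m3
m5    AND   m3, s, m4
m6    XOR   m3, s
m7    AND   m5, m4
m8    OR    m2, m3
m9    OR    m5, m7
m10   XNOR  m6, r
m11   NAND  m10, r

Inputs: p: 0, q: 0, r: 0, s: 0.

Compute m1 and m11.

m0 = q XNOR p = 0 XNOR 0 = 1
m1 = m0 XNOR q = 1 XNOR 0 = 0
m2 = p AND m0 = 0 AND 1 = 0
m3 = q NOR m2 = 0 NOR 0 = 1
m6 = m3 XOR s = 1 XOR 0 = 1
m10 = m6 XNOR r = 1 XNOR 0 = 0
m11 = m10 NAND r = 0 NAND 0 = 1

m1 = 0, m11 = 1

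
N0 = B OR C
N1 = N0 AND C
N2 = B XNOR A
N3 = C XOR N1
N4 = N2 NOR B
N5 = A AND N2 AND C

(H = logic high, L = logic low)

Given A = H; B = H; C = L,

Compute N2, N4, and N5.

N2 = H, N4 = L, N5 = L

N2 = B XNOR A = H XNOR H = H
N4 = N2 NOR B = H NOR H = L
N5 = A AND N2 AND C = H AND H AND L = L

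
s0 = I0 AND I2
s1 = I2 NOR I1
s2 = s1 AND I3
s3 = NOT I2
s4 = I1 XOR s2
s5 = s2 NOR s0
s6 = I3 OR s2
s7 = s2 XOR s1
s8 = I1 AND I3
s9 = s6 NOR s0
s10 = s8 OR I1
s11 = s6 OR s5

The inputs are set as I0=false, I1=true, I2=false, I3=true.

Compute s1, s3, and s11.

s0 = I0 AND I2 = false AND false = false
s1 = I2 NOR I1 = false NOR true = false
s2 = s1 AND I3 = false AND true = false
s3 = NOT I2 = NOT false = true
s5 = s2 NOR s0 = false NOR false = true
s6 = I3 OR s2 = true OR false = true
s11 = s6 OR s5 = true OR true = true

s1 = false; s3 = true; s11 = true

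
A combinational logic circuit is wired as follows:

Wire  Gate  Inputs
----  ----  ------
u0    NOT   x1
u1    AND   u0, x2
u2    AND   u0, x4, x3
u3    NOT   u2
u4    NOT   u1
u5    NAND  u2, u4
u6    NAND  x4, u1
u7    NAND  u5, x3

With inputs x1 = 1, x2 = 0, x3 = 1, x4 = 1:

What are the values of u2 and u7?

u0 = NOT x1 = NOT 1 = 0
u1 = u0 AND x2 = 0 AND 0 = 0
u2 = u0 AND x4 AND x3 = 0 AND 1 AND 1 = 0
u4 = NOT u1 = NOT 0 = 1
u5 = u2 NAND u4 = 0 NAND 1 = 1
u7 = u5 NAND x3 = 1 NAND 1 = 0

u2 = 0; u7 = 0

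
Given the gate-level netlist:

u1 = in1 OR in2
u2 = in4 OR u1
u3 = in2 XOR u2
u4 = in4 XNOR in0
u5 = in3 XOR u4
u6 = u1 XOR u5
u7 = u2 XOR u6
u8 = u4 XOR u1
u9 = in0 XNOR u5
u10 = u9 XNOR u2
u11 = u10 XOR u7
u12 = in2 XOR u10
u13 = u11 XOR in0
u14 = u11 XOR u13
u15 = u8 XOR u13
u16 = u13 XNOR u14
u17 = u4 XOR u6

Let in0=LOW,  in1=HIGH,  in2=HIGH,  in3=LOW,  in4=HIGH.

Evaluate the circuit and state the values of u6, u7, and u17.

u6 = HIGH; u7 = LOW; u17 = HIGH

u1 = in1 OR in2 = HIGH OR HIGH = HIGH
u2 = in4 OR u1 = HIGH OR HIGH = HIGH
u4 = in4 XNOR in0 = HIGH XNOR LOW = LOW
u5 = in3 XOR u4 = LOW XOR LOW = LOW
u6 = u1 XOR u5 = HIGH XOR LOW = HIGH
u7 = u2 XOR u6 = HIGH XOR HIGH = LOW
u17 = u4 XOR u6 = LOW XOR HIGH = HIGH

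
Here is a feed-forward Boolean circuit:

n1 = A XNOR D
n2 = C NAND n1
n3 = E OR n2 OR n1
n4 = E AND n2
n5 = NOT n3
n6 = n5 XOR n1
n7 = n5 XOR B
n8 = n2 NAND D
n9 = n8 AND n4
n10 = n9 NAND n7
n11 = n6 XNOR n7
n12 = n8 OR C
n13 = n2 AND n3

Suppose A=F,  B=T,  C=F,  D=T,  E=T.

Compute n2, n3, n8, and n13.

n1 = A XNOR D = F XNOR T = F
n2 = C NAND n1 = F NAND F = T
n3 = E OR n2 OR n1 = T OR T OR F = T
n8 = n2 NAND D = T NAND T = F
n13 = n2 AND n3 = T AND T = T

n2 = T, n3 = T, n8 = F, n13 = T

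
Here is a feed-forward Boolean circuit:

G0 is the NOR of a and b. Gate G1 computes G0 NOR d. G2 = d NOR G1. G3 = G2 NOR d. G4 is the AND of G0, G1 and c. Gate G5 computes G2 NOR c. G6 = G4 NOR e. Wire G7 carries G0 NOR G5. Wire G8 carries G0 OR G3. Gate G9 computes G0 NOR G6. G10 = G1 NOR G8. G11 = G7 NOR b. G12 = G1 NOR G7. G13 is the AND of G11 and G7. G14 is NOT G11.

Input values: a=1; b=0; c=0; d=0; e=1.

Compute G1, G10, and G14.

G1 = 1, G10 = 0, G14 = 0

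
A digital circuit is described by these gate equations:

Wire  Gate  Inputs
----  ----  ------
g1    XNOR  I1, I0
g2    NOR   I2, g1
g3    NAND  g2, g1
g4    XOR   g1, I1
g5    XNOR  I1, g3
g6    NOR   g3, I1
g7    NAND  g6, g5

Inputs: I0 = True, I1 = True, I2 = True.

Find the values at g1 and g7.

g1 = I1 XNOR I0 = True XNOR True = True
g2 = I2 NOR g1 = True NOR True = False
g3 = g2 NAND g1 = False NAND True = True
g5 = I1 XNOR g3 = True XNOR True = True
g6 = g3 NOR I1 = True NOR True = False
g7 = g6 NAND g5 = False NAND True = True

g1 = True; g7 = True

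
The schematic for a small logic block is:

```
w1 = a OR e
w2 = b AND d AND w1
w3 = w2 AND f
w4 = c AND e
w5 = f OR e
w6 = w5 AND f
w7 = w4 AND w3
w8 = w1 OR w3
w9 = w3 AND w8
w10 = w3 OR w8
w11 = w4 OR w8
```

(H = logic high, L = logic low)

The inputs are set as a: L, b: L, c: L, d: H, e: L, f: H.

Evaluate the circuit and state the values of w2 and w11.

w2 = L, w11 = L

w1 = a OR e = L OR L = L
w2 = b AND d AND w1 = L AND H AND L = L
w3 = w2 AND f = L AND H = L
w4 = c AND e = L AND L = L
w8 = w1 OR w3 = L OR L = L
w11 = w4 OR w8 = L OR L = L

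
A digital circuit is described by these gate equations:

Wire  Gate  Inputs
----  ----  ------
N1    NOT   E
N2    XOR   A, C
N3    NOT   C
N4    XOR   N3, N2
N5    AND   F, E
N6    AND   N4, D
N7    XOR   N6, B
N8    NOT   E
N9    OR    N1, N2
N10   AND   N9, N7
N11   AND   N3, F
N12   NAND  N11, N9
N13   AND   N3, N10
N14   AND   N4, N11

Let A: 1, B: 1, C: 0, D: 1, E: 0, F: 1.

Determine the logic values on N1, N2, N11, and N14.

N1 = 1, N2 = 1, N11 = 1, N14 = 0

N1 = NOT E = NOT 0 = 1
N2 = A XOR C = 1 XOR 0 = 1
N3 = NOT C = NOT 0 = 1
N4 = N3 XOR N2 = 1 XOR 1 = 0
N11 = N3 AND F = 1 AND 1 = 1
N14 = N4 AND N11 = 0 AND 1 = 0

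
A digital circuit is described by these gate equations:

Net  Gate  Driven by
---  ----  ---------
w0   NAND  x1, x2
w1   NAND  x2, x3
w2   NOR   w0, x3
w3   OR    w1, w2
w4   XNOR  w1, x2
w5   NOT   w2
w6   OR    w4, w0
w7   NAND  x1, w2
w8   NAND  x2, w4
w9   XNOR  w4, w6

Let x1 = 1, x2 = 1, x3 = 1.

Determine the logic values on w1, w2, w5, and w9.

w0 = x1 NAND x2 = 1 NAND 1 = 0
w1 = x2 NAND x3 = 1 NAND 1 = 0
w2 = w0 NOR x3 = 0 NOR 1 = 0
w4 = w1 XNOR x2 = 0 XNOR 1 = 0
w5 = NOT w2 = NOT 0 = 1
w6 = w4 OR w0 = 0 OR 0 = 0
w9 = w4 XNOR w6 = 0 XNOR 0 = 1

w1 = 0, w2 = 0, w5 = 1, w9 = 1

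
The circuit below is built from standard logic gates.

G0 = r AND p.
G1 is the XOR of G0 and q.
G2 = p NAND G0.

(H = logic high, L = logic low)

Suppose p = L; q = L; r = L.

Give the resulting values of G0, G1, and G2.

G0 = L, G1 = L, G2 = H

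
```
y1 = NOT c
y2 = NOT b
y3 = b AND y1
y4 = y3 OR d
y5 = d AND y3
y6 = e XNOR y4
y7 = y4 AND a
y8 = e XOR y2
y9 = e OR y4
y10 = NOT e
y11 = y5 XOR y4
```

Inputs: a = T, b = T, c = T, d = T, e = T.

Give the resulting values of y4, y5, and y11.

y1 = NOT c = NOT T = F
y3 = b AND y1 = T AND F = F
y4 = y3 OR d = F OR T = T
y5 = d AND y3 = T AND F = F
y11 = y5 XOR y4 = F XOR T = T

y4 = T, y5 = F, y11 = T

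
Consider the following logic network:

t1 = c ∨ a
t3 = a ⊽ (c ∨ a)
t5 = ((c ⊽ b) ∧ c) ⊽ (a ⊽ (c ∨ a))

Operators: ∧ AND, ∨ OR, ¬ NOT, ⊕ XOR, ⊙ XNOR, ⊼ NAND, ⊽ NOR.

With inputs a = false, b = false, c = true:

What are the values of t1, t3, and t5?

t1 = true ∨ false = true
t3 = false ⊽ (true ∨ false) = false
t5 = ((true ⊽ false) ∧ true) ⊽ (false ⊽ (true ∨ false)) = true

t1 = true; t3 = false; t5 = true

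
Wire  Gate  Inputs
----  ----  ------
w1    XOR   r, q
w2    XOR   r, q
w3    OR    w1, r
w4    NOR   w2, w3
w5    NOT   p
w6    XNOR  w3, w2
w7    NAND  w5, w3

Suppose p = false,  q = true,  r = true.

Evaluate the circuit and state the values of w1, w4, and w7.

w1 = r XOR q = true XOR true = false
w2 = r XOR q = true XOR true = false
w3 = w1 OR r = false OR true = true
w4 = w2 NOR w3 = false NOR true = false
w5 = NOT p = NOT false = true
w7 = w5 NAND w3 = true NAND true = false

w1 = false  w4 = false  w7 = false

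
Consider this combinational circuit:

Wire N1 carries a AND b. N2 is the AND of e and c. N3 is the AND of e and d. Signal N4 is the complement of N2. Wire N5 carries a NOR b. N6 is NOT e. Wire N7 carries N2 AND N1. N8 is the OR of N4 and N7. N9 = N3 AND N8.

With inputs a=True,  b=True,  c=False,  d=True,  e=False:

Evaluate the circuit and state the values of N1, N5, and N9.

N1 = a AND b = True AND True = True
N2 = e AND c = False AND False = False
N3 = e AND d = False AND True = False
N4 = NOT N2 = NOT False = True
N5 = a NOR b = True NOR True = False
N7 = N2 AND N1 = False AND True = False
N8 = N4 OR N7 = True OR False = True
N9 = N3 AND N8 = False AND True = False

N1 = True, N5 = False, N9 = False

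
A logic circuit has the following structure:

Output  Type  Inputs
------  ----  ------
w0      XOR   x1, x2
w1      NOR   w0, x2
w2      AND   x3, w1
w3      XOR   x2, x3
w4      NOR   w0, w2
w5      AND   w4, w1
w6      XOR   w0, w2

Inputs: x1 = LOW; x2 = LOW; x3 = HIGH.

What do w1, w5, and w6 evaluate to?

w1 = HIGH, w5 = LOW, w6 = HIGH

w0 = x1 XOR x2 = LOW XOR LOW = LOW
w1 = w0 NOR x2 = LOW NOR LOW = HIGH
w2 = x3 AND w1 = HIGH AND HIGH = HIGH
w4 = w0 NOR w2 = LOW NOR HIGH = LOW
w5 = w4 AND w1 = LOW AND HIGH = LOW
w6 = w0 XOR w2 = LOW XOR HIGH = HIGH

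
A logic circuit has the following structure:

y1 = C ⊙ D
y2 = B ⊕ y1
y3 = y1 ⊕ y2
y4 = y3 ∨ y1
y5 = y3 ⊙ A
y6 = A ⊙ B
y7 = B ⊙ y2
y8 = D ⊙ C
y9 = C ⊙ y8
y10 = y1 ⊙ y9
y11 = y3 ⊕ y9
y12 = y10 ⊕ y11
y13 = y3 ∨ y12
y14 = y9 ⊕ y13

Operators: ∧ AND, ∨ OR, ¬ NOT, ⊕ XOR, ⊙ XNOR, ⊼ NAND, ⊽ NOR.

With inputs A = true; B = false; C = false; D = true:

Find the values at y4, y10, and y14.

y4 = false, y10 = false, y14 = false

y1 = C XNOR D = false XNOR true = false
y2 = B XOR y1 = false XOR false = false
y3 = y1 XOR y2 = false XOR false = false
y4 = y3 OR y1 = false OR false = false
y8 = D XNOR C = true XNOR false = false
y9 = C XNOR y8 = false XNOR false = true
y10 = y1 XNOR y9 = false XNOR true = false
y11 = y3 XOR y9 = false XOR true = true
y12 = y10 XOR y11 = false XOR true = true
y13 = y3 OR y12 = false OR true = true
y14 = y9 XOR y13 = true XOR true = false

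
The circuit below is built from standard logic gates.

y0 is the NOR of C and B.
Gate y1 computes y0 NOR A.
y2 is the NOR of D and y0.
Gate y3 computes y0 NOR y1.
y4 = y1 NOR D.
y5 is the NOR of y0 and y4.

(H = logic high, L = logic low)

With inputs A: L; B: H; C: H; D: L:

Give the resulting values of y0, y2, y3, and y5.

y0 = L; y2 = H; y3 = L; y5 = H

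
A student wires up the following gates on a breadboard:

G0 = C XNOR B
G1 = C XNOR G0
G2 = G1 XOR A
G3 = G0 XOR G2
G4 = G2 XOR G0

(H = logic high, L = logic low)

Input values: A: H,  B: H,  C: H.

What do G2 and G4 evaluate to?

G2 = L, G4 = H

G0 = C XNOR B = H XNOR H = H
G1 = C XNOR G0 = H XNOR H = H
G2 = G1 XOR A = H XOR H = L
G4 = G2 XOR G0 = L XOR H = H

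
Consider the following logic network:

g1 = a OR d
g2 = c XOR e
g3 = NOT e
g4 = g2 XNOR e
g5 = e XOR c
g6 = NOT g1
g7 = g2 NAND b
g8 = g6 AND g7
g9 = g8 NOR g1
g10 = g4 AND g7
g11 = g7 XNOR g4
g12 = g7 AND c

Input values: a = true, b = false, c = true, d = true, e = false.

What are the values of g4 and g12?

g2 = c XOR e = true XOR false = true
g4 = g2 XNOR e = true XNOR false = false
g7 = g2 NAND b = true NAND false = true
g12 = g7 AND c = true AND true = true

g4 = false; g12 = true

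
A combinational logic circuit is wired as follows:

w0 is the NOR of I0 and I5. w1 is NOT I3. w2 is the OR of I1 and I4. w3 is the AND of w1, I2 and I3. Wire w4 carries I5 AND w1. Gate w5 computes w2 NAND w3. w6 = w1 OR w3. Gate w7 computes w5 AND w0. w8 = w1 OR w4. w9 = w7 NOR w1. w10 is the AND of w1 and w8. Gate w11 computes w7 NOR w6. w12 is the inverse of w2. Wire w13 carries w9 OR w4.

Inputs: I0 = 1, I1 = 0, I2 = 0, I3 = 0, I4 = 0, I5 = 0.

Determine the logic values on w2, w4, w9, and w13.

w2 = 0  w4 = 0  w9 = 0  w13 = 0

w0 = I0 NOR I5 = 1 NOR 0 = 0
w1 = NOT I3 = NOT 0 = 1
w2 = I1 OR I4 = 0 OR 0 = 0
w3 = w1 AND I2 AND I3 = 1 AND 0 AND 0 = 0
w4 = I5 AND w1 = 0 AND 1 = 0
w5 = w2 NAND w3 = 0 NAND 0 = 1
w7 = w5 AND w0 = 1 AND 0 = 0
w9 = w7 NOR w1 = 0 NOR 1 = 0
w13 = w9 OR w4 = 0 OR 0 = 0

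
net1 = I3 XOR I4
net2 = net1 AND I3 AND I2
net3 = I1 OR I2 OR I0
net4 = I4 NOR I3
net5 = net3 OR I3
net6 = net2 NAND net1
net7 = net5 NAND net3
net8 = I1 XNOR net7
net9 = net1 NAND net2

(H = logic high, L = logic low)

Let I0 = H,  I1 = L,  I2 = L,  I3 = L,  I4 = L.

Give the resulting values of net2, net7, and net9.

net2 = L, net7 = L, net9 = H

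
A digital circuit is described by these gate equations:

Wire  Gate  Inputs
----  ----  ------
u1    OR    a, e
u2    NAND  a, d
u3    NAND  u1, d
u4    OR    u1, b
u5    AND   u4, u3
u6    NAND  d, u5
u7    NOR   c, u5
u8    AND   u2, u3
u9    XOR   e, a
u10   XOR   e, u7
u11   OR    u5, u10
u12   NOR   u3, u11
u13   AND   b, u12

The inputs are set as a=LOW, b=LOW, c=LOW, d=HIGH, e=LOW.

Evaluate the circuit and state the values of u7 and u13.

u7 = HIGH; u13 = LOW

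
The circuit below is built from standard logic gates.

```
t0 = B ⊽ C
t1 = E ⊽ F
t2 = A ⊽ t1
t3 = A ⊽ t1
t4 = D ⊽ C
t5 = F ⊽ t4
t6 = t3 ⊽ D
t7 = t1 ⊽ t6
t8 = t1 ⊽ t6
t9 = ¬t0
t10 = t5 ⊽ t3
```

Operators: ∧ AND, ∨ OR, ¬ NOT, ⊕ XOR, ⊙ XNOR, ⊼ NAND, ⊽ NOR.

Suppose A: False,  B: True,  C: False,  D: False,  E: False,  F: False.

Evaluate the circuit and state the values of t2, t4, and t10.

t2 = False, t4 = True, t10 = True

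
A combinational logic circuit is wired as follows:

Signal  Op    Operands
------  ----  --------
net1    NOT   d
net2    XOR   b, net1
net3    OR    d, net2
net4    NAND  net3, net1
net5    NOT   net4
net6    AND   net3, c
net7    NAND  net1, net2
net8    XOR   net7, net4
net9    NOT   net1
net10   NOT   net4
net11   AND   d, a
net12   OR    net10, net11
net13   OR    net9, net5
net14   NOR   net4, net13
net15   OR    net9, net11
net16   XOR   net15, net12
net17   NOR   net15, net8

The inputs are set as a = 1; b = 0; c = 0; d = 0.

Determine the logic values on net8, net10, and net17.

net8 = 0  net10 = 1  net17 = 1

net1 = NOT d = NOT 0 = 1
net2 = b XOR net1 = 0 XOR 1 = 1
net3 = d OR net2 = 0 OR 1 = 1
net4 = net3 NAND net1 = 1 NAND 1 = 0
net7 = net1 NAND net2 = 1 NAND 1 = 0
net8 = net7 XOR net4 = 0 XOR 0 = 0
net9 = NOT net1 = NOT 1 = 0
net10 = NOT net4 = NOT 0 = 1
net11 = d AND a = 0 AND 1 = 0
net15 = net9 OR net11 = 0 OR 0 = 0
net17 = net15 NOR net8 = 0 NOR 0 = 1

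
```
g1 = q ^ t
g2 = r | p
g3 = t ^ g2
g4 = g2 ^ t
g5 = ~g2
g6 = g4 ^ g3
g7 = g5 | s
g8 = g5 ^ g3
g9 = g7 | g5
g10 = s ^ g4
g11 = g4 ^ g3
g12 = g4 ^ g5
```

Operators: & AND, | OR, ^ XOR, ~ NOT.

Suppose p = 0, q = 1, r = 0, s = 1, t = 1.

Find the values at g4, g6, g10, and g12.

g2 = r OR p = 0 OR 0 = 0
g3 = t XOR g2 = 1 XOR 0 = 1
g4 = g2 XOR t = 0 XOR 1 = 1
g5 = NOT g2 = NOT 0 = 1
g6 = g4 XOR g3 = 1 XOR 1 = 0
g10 = s XOR g4 = 1 XOR 1 = 0
g12 = g4 XOR g5 = 1 XOR 1 = 0

g4 = 1; g6 = 0; g10 = 0; g12 = 0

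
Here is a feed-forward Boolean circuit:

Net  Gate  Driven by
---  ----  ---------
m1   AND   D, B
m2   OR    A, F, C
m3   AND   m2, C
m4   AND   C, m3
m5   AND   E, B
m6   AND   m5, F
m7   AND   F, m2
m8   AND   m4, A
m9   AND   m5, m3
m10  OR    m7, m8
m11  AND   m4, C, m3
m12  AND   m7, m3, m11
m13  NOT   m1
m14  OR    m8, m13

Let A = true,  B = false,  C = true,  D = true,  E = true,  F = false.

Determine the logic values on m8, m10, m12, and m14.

m8 = true, m10 = true, m12 = false, m14 = true

m1 = D AND B = true AND false = false
m2 = A OR F OR C = true OR false OR true = true
m3 = m2 AND C = true AND true = true
m4 = C AND m3 = true AND true = true
m7 = F AND m2 = false AND true = false
m8 = m4 AND A = true AND true = true
m10 = m7 OR m8 = false OR true = true
m11 = m4 AND C AND m3 = true AND true AND true = true
m12 = m7 AND m3 AND m11 = false AND true AND true = false
m13 = NOT m1 = NOT false = true
m14 = m8 OR m13 = true OR true = true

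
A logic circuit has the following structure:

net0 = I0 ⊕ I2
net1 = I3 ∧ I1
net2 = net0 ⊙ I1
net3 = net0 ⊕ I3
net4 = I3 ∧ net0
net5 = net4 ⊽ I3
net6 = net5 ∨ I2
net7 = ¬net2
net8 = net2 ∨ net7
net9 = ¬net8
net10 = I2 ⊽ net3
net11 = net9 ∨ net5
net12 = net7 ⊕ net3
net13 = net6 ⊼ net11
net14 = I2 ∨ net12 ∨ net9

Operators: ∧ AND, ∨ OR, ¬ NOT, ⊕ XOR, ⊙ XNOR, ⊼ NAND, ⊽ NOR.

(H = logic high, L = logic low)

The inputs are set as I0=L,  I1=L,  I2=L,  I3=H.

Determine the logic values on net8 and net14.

net0 = I0 XOR I2 = L XOR L = L
net2 = net0 XNOR I1 = L XNOR L = H
net3 = net0 XOR I3 = L XOR H = H
net7 = NOT net2 = NOT H = L
net8 = net2 OR net7 = H OR L = H
net9 = NOT net8 = NOT H = L
net12 = net7 XOR net3 = L XOR H = H
net14 = I2 OR net12 OR net9 = L OR H OR L = H

net8 = H; net14 = H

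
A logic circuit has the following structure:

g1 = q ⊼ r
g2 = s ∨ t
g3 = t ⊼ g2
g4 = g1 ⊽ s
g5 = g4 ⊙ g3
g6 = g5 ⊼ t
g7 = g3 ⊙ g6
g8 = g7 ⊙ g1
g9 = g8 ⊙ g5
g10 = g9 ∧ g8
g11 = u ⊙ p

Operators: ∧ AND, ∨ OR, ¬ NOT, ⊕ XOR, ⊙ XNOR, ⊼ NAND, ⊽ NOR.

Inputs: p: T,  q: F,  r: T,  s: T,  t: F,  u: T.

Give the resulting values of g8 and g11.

g1 = q NAND r = F NAND T = T
g2 = s OR t = T OR F = T
g3 = t NAND g2 = F NAND T = T
g4 = g1 NOR s = T NOR T = F
g5 = g4 XNOR g3 = F XNOR T = F
g6 = g5 NAND t = F NAND F = T
g7 = g3 XNOR g6 = T XNOR T = T
g8 = g7 XNOR g1 = T XNOR T = T
g11 = u XNOR p = T XNOR T = T

g8 = T, g11 = T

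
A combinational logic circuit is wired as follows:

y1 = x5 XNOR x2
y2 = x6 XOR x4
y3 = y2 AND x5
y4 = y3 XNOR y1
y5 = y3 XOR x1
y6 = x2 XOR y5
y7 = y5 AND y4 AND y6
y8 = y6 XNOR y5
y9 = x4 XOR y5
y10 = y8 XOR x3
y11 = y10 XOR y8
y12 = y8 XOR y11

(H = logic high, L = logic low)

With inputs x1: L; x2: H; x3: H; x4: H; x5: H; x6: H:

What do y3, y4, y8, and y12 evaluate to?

y3 = L, y4 = L, y8 = L, y12 = H

y1 = x5 XNOR x2 = H XNOR H = H
y2 = x6 XOR x4 = H XOR H = L
y3 = y2 AND x5 = L AND H = L
y4 = y3 XNOR y1 = L XNOR H = L
y5 = y3 XOR x1 = L XOR L = L
y6 = x2 XOR y5 = H XOR L = H
y8 = y6 XNOR y5 = H XNOR L = L
y10 = y8 XOR x3 = L XOR H = H
y11 = y10 XOR y8 = H XOR L = H
y12 = y8 XOR y11 = L XOR H = H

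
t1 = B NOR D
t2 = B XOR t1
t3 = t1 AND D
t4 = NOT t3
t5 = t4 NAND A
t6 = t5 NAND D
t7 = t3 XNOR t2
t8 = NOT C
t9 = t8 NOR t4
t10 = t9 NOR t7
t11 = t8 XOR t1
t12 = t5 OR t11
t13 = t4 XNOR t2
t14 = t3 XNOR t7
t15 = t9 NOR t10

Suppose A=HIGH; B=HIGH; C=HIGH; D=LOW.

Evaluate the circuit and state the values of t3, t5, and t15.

t1 = B NOR D = HIGH NOR LOW = LOW
t2 = B XOR t1 = HIGH XOR LOW = HIGH
t3 = t1 AND D = LOW AND LOW = LOW
t4 = NOT t3 = NOT LOW = HIGH
t5 = t4 NAND A = HIGH NAND HIGH = LOW
t7 = t3 XNOR t2 = LOW XNOR HIGH = LOW
t8 = NOT C = NOT HIGH = LOW
t9 = t8 NOR t4 = LOW NOR HIGH = LOW
t10 = t9 NOR t7 = LOW NOR LOW = HIGH
t15 = t9 NOR t10 = LOW NOR HIGH = LOW

t3 = LOW  t5 = LOW  t15 = LOW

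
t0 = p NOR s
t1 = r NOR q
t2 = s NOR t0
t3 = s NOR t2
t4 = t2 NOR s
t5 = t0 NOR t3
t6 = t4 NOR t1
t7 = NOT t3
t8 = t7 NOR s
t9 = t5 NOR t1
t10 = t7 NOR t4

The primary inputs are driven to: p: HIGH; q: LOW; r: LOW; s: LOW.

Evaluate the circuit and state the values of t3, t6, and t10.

t0 = p NOR s = HIGH NOR LOW = LOW
t1 = r NOR q = LOW NOR LOW = HIGH
t2 = s NOR t0 = LOW NOR LOW = HIGH
t3 = s NOR t2 = LOW NOR HIGH = LOW
t4 = t2 NOR s = HIGH NOR LOW = LOW
t6 = t4 NOR t1 = LOW NOR HIGH = LOW
t7 = NOT t3 = NOT LOW = HIGH
t10 = t7 NOR t4 = HIGH NOR LOW = LOW

t3 = LOW, t6 = LOW, t10 = LOW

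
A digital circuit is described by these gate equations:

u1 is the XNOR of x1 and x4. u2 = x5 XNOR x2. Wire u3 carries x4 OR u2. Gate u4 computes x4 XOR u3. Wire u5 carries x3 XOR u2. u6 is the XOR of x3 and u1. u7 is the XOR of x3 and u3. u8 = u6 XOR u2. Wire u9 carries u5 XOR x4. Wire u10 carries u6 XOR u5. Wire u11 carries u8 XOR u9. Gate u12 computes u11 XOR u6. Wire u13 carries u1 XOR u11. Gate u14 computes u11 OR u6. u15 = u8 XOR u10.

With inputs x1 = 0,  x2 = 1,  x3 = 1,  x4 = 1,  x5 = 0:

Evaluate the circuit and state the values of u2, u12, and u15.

u2 = 0, u12 = 0, u15 = 1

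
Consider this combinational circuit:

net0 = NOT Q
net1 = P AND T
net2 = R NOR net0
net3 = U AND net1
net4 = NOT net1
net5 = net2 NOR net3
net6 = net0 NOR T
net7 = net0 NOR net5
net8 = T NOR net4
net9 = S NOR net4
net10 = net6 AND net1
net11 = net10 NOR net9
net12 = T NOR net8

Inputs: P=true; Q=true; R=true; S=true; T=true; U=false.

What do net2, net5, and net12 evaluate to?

net0 = NOT Q = NOT true = false
net1 = P AND T = true AND true = true
net2 = R NOR net0 = true NOR false = false
net3 = U AND net1 = false AND true = false
net4 = NOT net1 = NOT true = false
net5 = net2 NOR net3 = false NOR false = true
net8 = T NOR net4 = true NOR false = false
net12 = T NOR net8 = true NOR false = false

net2 = false, net5 = true, net12 = false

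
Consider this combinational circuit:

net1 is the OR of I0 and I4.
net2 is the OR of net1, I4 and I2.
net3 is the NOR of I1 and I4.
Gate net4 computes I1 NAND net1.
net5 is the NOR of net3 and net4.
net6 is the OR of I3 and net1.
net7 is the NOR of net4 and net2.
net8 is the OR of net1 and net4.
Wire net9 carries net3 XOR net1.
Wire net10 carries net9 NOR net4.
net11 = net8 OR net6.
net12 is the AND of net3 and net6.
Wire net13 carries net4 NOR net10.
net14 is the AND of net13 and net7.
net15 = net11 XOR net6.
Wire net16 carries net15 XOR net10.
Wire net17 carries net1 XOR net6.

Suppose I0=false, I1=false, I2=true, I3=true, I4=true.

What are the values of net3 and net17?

net3 = false  net17 = false

net1 = I0 OR I4 = false OR true = true
net3 = I1 NOR I4 = false NOR true = false
net6 = I3 OR net1 = true OR true = true
net17 = net1 XOR net6 = true XOR true = false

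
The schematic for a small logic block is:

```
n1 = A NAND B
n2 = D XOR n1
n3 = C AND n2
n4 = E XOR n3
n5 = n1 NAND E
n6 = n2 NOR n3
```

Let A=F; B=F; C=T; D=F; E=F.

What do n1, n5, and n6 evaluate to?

n1 = T  n5 = T  n6 = F

n1 = A NAND B = F NAND F = T
n2 = D XOR n1 = F XOR T = T
n3 = C AND n2 = T AND T = T
n5 = n1 NAND E = T NAND F = T
n6 = n2 NOR n3 = T NOR T = F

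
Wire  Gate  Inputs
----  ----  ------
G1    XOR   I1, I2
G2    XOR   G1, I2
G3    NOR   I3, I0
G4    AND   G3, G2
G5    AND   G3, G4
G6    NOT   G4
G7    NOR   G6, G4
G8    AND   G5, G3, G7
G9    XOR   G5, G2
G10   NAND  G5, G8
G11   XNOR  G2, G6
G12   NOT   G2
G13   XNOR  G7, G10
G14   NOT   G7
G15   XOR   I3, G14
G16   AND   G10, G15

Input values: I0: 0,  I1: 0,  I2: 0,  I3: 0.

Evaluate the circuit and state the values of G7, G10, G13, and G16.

G1 = I1 XOR I2 = 0 XOR 0 = 0
G2 = G1 XOR I2 = 0 XOR 0 = 0
G3 = I3 NOR I0 = 0 NOR 0 = 1
G4 = G3 AND G2 = 1 AND 0 = 0
G5 = G3 AND G4 = 1 AND 0 = 0
G6 = NOT G4 = NOT 0 = 1
G7 = G6 NOR G4 = 1 NOR 0 = 0
G8 = G5 AND G3 AND G7 = 0 AND 1 AND 0 = 0
G10 = G5 NAND G8 = 0 NAND 0 = 1
G13 = G7 XNOR G10 = 0 XNOR 1 = 0
G14 = NOT G7 = NOT 0 = 1
G15 = I3 XOR G14 = 0 XOR 1 = 1
G16 = G10 AND G15 = 1 AND 1 = 1

G7 = 0  G10 = 1  G13 = 0  G16 = 1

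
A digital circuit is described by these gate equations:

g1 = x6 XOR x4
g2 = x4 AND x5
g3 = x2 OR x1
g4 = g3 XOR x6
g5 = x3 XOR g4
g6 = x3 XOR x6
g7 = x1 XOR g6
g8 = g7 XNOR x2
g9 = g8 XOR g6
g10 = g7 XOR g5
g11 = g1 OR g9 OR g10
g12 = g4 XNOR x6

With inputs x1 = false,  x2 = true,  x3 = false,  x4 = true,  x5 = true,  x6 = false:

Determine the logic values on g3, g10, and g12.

g3 = x2 OR x1 = true OR false = true
g4 = g3 XOR x6 = true XOR false = true
g5 = x3 XOR g4 = false XOR true = true
g6 = x3 XOR x6 = false XOR false = false
g7 = x1 XOR g6 = false XOR false = false
g10 = g7 XOR g5 = false XOR true = true
g12 = g4 XNOR x6 = true XNOR false = false

g3 = true; g10 = true; g12 = false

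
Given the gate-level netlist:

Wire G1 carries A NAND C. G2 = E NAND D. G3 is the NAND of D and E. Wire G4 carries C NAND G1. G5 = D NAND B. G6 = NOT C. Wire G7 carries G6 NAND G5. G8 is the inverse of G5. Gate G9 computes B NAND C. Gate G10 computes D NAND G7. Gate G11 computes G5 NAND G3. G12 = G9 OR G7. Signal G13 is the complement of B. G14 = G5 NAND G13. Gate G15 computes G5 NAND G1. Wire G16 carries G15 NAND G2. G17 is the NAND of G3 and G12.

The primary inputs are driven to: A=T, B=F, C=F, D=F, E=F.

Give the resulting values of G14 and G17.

G14 = F, G17 = F

G3 = D NAND E = F NAND F = T
G5 = D NAND B = F NAND F = T
G6 = NOT C = NOT F = T
G7 = G6 NAND G5 = T NAND T = F
G9 = B NAND C = F NAND F = T
G12 = G9 OR G7 = T OR F = T
G13 = NOT B = NOT F = T
G14 = G5 NAND G13 = T NAND T = F
G17 = G3 NAND G12 = T NAND T = F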